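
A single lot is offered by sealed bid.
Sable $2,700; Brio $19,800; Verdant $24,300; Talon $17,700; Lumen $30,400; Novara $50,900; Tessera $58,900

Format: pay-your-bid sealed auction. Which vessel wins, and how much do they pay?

Bids in order: 58,900 (Tessera) > 50,900 (Novara) > 30,400 (Lumen) > 24,300 (Verdant) > 19,800 (Brio) > 17,700 (Talon) > …
Tessera has the highest bid and pays exactly that: $58,900.

Tessera pays $58,900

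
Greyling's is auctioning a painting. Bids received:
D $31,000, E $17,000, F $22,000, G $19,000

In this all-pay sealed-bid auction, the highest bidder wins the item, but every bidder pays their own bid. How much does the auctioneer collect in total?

Bids in order: 31,000 (D) > 22,000 (F) > 19,000 (G) > 17,000 (E)
D wins with the top bid; all bids are sunk regardless.
Every bidder forfeits their bid regardless of winning.
Revenue = 31,000 + 17,000 + 22,000 + 19,000 = $89,000.

Total revenue: $89,000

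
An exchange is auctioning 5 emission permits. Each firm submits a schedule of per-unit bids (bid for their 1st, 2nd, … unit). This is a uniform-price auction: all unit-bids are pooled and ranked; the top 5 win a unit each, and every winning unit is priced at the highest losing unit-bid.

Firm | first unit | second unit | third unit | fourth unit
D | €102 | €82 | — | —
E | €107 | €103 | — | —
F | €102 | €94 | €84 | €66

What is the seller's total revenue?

All unit-bids, highest first — top 5: 107 (E-1), 103 (E-2), 102 (D-1), 102 (F-1), 94 (F-2)
Highest rejected unit-bid = €84.
Allocation: D 1, E 2, F 2. Every unit priced at €84.
Revenue = 5 × 84 = €420.

Total revenue: €420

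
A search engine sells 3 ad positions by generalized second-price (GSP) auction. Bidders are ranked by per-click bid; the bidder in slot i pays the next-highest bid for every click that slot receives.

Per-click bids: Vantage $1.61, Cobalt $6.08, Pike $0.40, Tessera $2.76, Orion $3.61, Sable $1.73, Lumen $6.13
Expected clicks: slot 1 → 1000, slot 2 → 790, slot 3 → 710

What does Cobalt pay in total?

Sorting advertisers: $6.13 (Lumen) > $6.08 (Cobalt) > $3.61 (Orion) > $2.76 (Tessera) > …
Cobalt holds slot 2 → pays next bid $3.61 × 790 clicks = $2851.90.

Cobalt pays $2851.90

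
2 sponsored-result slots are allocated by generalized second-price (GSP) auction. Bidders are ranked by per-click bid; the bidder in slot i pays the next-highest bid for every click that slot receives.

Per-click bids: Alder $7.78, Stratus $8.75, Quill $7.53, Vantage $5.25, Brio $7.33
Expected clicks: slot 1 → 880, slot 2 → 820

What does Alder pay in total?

Alder pays $6174.60

Per-click bids in order: $8.75 (Stratus) > $7.78 (Alder) > $7.53 (Quill) > …
Alder holds slot 2 → pays next bid $7.53 × 820 clicks = $6174.60.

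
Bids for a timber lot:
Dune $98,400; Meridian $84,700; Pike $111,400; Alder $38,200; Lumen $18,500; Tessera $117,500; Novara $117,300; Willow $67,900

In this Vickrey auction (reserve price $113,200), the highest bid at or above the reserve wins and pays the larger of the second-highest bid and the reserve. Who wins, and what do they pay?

Tessera pays $117,300

Sorting bids: 117,500 (Tessera) > 117,300 (Novara) > 111,400 (Pike) > 98,400 (Dune) > 84,700 (Meridian) > 67,900 (Willow) > …
Tessera has the top bid at or above the reserve ($117,500).
Second-highest bid $117,300 exceeds the reserve $113,200 → payment $117,300.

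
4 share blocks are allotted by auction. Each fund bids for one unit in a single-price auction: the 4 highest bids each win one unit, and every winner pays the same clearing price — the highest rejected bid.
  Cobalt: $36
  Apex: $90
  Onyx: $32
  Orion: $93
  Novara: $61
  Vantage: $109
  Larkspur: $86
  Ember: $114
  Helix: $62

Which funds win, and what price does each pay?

Ordering the bids: 114 (Ember), 109 (Vantage), 93 (Orion), 90 (Apex), 86 (Larkspur), 62 (Helix), …
Top 4: Ember, Vantage, Orion, Apex.
Clearing price = highest rejected bid = $86.

Ember, Vantage, Orion, Apex; each pays $86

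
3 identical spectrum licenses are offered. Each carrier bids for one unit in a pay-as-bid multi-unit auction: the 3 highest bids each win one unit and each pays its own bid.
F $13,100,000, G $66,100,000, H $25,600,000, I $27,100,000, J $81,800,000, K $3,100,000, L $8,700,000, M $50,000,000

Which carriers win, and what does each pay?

Bids ranked high→low: 81,800,000 (J), 66,100,000 (G), 50,000,000 (M), 27,100,000 (I), 25,600,000 (H), …
The 3 highest are J, G, M.
Each winner pays its own bid: J $81,800,000, G $66,100,000, M $50,000,000.

J $81,800,000, G $66,100,000, M $50,000,000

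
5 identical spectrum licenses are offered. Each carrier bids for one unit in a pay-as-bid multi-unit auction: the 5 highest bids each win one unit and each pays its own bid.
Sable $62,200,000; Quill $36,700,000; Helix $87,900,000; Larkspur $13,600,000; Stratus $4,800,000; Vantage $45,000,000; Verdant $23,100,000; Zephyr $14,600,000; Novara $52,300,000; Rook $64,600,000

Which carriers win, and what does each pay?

Helix $87,900,000, Rook $64,600,000, Sable $62,200,000, Novara $52,300,000, Vantage $45,000,000

Ordering the bids: 87,900,000 (Helix), 64,600,000 (Rook), 62,200,000 (Sable), 52,300,000 (Novara), 45,000,000 (Vantage), 36,700,000 (Quill), 23,100,000 (Verdant), …
Top 5: Helix, Rook, Sable, Novara, Vantage.
Each winner pays its own bid: Helix $87,900,000, Rook $64,600,000, Sable $62,200,000, Novara $52,300,000, Vantage $45,000,000.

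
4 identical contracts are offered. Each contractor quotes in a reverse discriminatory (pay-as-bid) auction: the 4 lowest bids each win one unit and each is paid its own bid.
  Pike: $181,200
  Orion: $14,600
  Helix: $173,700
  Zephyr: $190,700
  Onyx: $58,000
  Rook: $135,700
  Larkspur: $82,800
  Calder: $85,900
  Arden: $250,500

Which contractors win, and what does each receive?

Ordering the bids: 14,600 (Orion), 58,000 (Onyx), 82,800 (Larkspur), 85,900 (Calder), 135,700 (Rook), 173,700 (Helix), …
The 4 lowest are Orion, Onyx, Larkspur, Calder.
Each winner is paid its own bid: Orion $14,600, Onyx $58,000, Larkspur $82,800, Calder $85,900.

Orion $14,600, Onyx $58,000, Larkspur $82,800, Calder $85,900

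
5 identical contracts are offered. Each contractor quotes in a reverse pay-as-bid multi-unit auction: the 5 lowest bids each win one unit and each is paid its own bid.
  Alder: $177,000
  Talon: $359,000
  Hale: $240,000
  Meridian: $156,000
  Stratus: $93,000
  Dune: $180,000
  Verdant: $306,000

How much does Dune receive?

Dune is paid $180,000

Ordering the bids: 93,000 (Stratus), 156,000 (Meridian), 177,000 (Alder), 180,000 (Dune), 240,000 (Hale), 306,000 (Verdant), 359,000 (Talon)
Lowest 5: Stratus, Meridian, Alder, Dune, Hale.
Dune wins → own bid $180,000.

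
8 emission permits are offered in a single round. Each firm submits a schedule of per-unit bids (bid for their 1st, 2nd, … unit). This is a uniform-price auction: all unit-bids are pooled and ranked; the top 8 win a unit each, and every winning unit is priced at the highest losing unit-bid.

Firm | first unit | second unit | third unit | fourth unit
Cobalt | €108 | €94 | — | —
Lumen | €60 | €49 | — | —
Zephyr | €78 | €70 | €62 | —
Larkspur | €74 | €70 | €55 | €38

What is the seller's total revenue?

Pooled unit-bids ranked (top 8): 108 (Cobalt-1), 94 (Cobalt-2), 78 (Zephyr-1), 74 (Larkspur-1), 70 (Zephyr-2), 70 (Larkspur-2), 62 (Zephyr-3), 60 (Lumen-1)
The (k+1)-th unit-bid is €55.
Allocation: Cobalt 2, Larkspur 2, Lumen 1, Zephyr 3. Every unit priced at €55.
Revenue = 8 × 55 = €440.

Total revenue: €440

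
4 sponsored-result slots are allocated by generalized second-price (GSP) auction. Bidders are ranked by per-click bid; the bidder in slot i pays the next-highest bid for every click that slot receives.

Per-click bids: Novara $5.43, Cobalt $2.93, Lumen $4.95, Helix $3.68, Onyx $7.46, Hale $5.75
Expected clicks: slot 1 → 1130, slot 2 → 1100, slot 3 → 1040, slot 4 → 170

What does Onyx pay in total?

Sorting advertisers: $7.46 (Onyx) > $5.75 (Hale) > $5.43 (Novara) > $4.95 (Lumen) > $3.68 (Helix) > …
Onyx holds slot 1 → pays next bid $5.75 × 1130 clicks = $6497.50.

Onyx pays $6497.50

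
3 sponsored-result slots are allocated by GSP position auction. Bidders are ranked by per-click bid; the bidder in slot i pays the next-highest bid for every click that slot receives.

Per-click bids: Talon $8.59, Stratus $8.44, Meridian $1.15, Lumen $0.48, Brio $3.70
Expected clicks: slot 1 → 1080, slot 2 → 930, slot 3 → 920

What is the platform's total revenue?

Total revenue: $13614.20

Ranked by bid: $8.59 (Talon) > $8.44 (Stratus) > $3.70 (Brio) > $1.15 (Meridian) > …
Slot 1: Talon pays $8.44 × 1080 = $9115.20
Slot 2: Stratus pays $3.70 × 930 = $3441.00
Slot 3: Brio pays $1.15 × 920 = $1058.00
Total = $13614.20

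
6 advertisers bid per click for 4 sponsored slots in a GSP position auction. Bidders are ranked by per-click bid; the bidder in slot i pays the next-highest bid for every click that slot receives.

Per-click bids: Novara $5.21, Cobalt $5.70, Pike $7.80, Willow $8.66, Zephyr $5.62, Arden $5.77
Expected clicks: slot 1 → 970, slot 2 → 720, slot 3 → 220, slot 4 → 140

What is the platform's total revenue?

Total revenue: $13761.20

Ranked by bid: $8.66 (Willow) > $7.80 (Pike) > $5.77 (Arden) > $5.70 (Cobalt) > $5.62 (Zephyr) > …
Slot 1: Willow pays $7.80 × 970 = $7566.00
Slot 2: Pike pays $5.77 × 720 = $4154.40
Slot 3: Arden pays $5.70 × 220 = $1254.00
Slot 4: Cobalt pays $5.62 × 140 = $786.80
Total = $13761.20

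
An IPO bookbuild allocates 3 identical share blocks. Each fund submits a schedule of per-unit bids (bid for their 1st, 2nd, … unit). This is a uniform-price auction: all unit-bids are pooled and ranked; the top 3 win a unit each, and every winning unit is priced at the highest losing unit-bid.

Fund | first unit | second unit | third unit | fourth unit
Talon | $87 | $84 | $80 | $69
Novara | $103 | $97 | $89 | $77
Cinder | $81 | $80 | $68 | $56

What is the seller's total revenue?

Total revenue: $261

All unit-bids, highest first — top 3: 103 (Novara-1), 97 (Novara-2), 89 (Novara-3)
First bid not allocated: $87.
Allocation: Novara 3. Every unit priced at $87.
Revenue = 3 × 87 = $261.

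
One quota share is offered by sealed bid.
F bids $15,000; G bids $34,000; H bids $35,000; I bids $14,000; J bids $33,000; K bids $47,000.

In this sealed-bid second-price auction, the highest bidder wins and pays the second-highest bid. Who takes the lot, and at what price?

K pays $35,000

Bids ranked: 47,000 (K) > 35,000 (H) > 34,000 (G) > 33,000 (J) > 15,000 (F) > 14,000 (I)
K is highest; pays the second-highest bid, $35,000.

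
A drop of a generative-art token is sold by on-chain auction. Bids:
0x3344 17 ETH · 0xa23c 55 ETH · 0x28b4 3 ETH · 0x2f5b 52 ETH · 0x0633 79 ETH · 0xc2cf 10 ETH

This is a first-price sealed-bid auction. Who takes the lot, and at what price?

0x0633 pays 79 ETH

First-price sealed-bid auction: the highest bidder wins and pays their own bid.
Bids in order: 79 (0x0633) > 55 (0xa23c) > 52 (0x2f5b) > 17 (0x3344) > 10 (0xc2cf) > 3 (0x28b4)
0x0633 is highest → pays own bid, 79 ETH.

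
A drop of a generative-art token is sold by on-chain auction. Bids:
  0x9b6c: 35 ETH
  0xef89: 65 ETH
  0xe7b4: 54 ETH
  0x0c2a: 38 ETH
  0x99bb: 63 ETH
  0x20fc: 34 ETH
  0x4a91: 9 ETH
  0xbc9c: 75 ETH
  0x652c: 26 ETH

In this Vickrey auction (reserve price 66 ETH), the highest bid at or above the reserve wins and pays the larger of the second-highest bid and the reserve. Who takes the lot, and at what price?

Sorting bids: 75 (0xbc9c) > 65 (0xef89) > 63 (0x99bb) > 54 (0xe7b4) > 38 (0x0c2a) > 35 (0x9b6c) > …
0xbc9c has the top bid at or above the reserve (75 ETH).
max(second-highest 65 ETH, reserve 66 ETH) = 66 ETH.

0xbc9c pays 66 ETH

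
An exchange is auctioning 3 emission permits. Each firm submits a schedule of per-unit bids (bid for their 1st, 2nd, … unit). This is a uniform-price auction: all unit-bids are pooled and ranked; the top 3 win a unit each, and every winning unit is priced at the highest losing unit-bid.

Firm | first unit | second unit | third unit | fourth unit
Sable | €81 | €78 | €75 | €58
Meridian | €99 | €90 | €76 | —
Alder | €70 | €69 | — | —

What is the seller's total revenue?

Total revenue: €234

Merging the schedules and taking the best 3: 99 (Meridian-1), 90 (Meridian-2), 81 (Sable-1)
First bid not allocated: €78.
Allocation: Meridian 2, Sable 1. Every unit priced at €78.
Revenue = 3 × 78 = €234.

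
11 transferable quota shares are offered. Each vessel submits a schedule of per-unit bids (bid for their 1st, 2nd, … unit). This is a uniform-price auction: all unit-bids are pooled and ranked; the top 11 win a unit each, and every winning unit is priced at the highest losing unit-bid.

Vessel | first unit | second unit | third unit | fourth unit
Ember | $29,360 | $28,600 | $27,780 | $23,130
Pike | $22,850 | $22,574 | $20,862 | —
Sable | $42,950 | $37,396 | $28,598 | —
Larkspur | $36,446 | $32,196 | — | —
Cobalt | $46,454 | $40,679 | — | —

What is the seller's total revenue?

All unit-bids, highest first — top 11: 46,454 (Cobalt-1), 42,950 (Sable-1), 40,679 (Cobalt-2), 37,396 (Sable-2), 36,446 (Larkspur-1), 32,196 (Larkspur-2), 29,360 (Ember-1), 28,600 (Ember-2), 28,598 (Sable-3), 27,780 (Ember-3), 23,130 (Ember-4)
The (k+1)-th unit-bid is $22,850.
Allocation: Cobalt 2, Ember 4, Larkspur 2, Sable 3. Every unit priced at $22,850.
Revenue = 11 × 22,850 = $251,350.

Total revenue: $251,350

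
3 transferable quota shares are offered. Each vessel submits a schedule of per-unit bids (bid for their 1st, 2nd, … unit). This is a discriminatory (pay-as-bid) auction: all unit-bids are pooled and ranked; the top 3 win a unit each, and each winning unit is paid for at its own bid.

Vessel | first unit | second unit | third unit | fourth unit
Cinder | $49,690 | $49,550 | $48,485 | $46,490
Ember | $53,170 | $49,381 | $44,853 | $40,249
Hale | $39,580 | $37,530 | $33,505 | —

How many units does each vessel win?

Cinder 2, Ember 1

Pooled unit-bids ranked (top 3): 53,170 (Ember-1), 49,690 (Cinder-1), 49,550 (Cinder-2)
Next rejected bid: $49,381 (not a price — pay-as-bid).
Allocation: Cinder 2, Ember 1.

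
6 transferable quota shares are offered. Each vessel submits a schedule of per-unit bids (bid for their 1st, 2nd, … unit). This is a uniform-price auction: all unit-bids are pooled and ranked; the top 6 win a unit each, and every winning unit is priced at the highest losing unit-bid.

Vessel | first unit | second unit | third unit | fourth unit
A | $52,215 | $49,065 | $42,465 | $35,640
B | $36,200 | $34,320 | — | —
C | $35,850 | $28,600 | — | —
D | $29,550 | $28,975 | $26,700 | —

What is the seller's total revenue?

All unit-bids, highest first — top 6: 52,215 (A-1), 49,065 (A-2), 42,465 (A-3), 36,200 (B-1), 35,850 (C-1), 35,640 (A-4)
The (k+1)-th unit-bid is $34,320.
Allocation: A 4, B 1, C 1. Every unit priced at $34,320.
Revenue = 6 × 34,320 = $205,920.

Total revenue: $205,920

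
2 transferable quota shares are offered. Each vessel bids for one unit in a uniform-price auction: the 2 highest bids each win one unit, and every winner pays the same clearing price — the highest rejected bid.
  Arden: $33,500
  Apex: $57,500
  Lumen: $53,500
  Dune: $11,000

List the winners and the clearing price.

Apex, Lumen; each pays $33,500

Sorting: 57,500 (Apex), 53,500 (Lumen), 33,500 (Arden), 11,000 (Dune)
Winners (2 units): Apex, Lumen.
First losing bid is Arden's $33,500, which sets the uniform price.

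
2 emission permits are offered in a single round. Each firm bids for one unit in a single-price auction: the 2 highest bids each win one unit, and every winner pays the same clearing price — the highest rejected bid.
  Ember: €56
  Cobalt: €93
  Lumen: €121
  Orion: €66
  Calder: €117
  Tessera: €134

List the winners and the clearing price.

Tessera, Lumen; each pays €117

Bids ranked high→low: 134 (Tessera), 121 (Lumen), 117 (Calder), 93 (Cobalt), …
Top 2: Tessera, Lumen.
Clearing price = highest rejected bid = €117.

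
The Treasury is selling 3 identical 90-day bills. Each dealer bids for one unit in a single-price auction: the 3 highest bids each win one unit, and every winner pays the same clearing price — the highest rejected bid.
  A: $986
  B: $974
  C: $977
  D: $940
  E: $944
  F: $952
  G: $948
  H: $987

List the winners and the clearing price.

Bids ranked high→low: 987 (H), 986 (A), 977 (C), 974 (B), 952 (F), …
The 3 highest are H, A, C.
Highest unsuccessful bid: $974 → clearing price.

H, A, C; each pays $974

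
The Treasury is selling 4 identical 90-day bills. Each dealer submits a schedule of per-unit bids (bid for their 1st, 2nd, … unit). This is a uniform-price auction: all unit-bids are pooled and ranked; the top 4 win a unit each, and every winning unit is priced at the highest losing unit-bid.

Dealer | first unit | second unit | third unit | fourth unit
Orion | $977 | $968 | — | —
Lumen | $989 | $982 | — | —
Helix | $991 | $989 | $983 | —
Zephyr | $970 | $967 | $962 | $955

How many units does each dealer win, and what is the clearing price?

All unit-bids, highest first — top 4: 991 (Helix-1), 989 (Lumen-1), 989 (Helix-2), 983 (Helix-3)
The (k+1)-th unit-bid is $982.
Allocation: Helix 3, Lumen 1.

Helix 3, Lumen 1; clearing price $982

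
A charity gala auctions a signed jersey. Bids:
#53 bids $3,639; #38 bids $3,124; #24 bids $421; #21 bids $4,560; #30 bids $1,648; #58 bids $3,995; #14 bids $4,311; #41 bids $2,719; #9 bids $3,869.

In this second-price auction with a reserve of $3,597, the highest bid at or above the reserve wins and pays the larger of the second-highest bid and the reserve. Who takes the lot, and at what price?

#21 pays $4,311

Second-price auction with a reserve of $3,597: the highest bid at or above the reserve wins and pays the larger of the second-highest bid and the reserve.
Bids ranked: 4,560 (#21) > 4,311 (#14) > 3,995 (#58) > 3,869 (#9) > 3,639 (#53) > 3,124 (#38) > …
#21 has the top bid at or above the reserve ($4,560).
Second-highest bid $4,311 exceeds the reserve $3,597 → payment $4,311.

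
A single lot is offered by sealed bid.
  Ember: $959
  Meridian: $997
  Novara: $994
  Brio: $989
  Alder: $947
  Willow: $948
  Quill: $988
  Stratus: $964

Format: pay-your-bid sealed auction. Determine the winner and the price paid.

Meridian pays $997

Bids in order: 997 (Meridian) > 994 (Novara) > 989 (Brio) > 988 (Quill) > 964 (Stratus) > 959 (Ember) > …
Meridian has the highest bid and pays exactly that: $997.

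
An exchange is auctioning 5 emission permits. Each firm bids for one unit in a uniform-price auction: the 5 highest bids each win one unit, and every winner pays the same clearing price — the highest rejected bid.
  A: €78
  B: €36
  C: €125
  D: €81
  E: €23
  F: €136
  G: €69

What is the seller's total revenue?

Sorting: 136 (F), 125 (C), 81 (D), 78 (A), 69 (G), 36 (B), 23 (E)
Top 5: F, C, D, A, G.
Clearing price = highest rejected bid = €36.
Total revenue = 5 × €36 = €180.

Total revenue: €180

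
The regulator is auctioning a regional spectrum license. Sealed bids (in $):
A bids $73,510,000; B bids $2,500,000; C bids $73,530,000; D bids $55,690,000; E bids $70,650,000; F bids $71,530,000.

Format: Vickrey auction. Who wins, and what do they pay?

Bids in order: 73,530,000 (C) > 73,510,000 (A) > 71,530,000 (F) > 70,650,000 (E) > 55,690,000 (D) > 2,500,000 (B)
Second-price: C pays A's bid of $73,510,000.

C pays $73,510,000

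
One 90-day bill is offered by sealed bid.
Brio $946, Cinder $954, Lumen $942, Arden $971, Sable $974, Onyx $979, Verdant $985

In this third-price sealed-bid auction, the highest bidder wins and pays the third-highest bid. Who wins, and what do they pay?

Verdant pays $974

Bids ranked: 985 (Verdant) > 979 (Onyx) > 974 (Sable) > 971 (Arden) > 954 (Cinder) > 946 (Brio) > …
Verdant wins; payment is bid #3 in the ranking = $974.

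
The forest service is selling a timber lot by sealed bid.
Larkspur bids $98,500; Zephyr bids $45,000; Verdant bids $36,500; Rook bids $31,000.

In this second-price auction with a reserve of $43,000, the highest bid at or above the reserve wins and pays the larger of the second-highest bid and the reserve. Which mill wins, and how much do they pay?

Larkspur pays $45,000

Second-price auction with a reserve of $43,000: the highest bid at or above the reserve wins and pays the larger of the second-highest bid and the reserve.
Bids in order: 98,500 (Larkspur) > 45,000 (Zephyr) > 36,500 (Verdant) > 31,000 (Rook)
Highest eligible bid: Larkspur at $98,500.
max(second-highest $45,000, reserve $43,000) = $45,000; the reserve does not bind.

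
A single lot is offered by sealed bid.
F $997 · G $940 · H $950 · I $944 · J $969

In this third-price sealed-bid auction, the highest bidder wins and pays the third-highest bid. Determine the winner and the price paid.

Third-price sealed-bid auction: the highest bidder wins and pays the third-highest bid.
Bids in order: 997 (F) > 969 (J) > 950 (H) > 944 (I) > 940 (G)
F is highest; pays the third-highest bid, $950.

F pays $950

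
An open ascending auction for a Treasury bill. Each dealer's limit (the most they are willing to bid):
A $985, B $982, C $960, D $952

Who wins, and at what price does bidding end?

Limits in order: 985 (A) > 982 (B) > 960 (C) > 952 (D)
B is the last rival to drop out, at $982; A remains and wins at that price.

A wins at $982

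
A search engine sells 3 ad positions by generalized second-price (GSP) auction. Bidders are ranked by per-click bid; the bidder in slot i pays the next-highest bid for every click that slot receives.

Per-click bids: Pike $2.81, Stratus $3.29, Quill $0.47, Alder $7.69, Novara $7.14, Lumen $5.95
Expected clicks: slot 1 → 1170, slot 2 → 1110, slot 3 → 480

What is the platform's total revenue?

Ranked by bid: $7.69 (Alder) > $7.14 (Novara) > $5.95 (Lumen) > $3.29 (Stratus) > …
Slot 1: Alder pays $7.14 × 1170 = $8353.80
Slot 2: Novara pays $5.95 × 1110 = $6604.50
Slot 3: Lumen pays $3.29 × 480 = $1579.20
Total = $16537.50

Total revenue: $16537.50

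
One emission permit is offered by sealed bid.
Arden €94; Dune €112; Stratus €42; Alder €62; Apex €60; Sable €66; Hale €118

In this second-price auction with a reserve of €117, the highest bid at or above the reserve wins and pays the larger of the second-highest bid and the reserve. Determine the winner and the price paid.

Bids in order: 118 (Hale) > 112 (Dune) > 94 (Arden) > 66 (Sable) > 62 (Alder) > 60 (Apex) > …
Hale has the top bid at or above the reserve (€118).
max(second-highest €112, reserve €117) = €117.

Hale pays €117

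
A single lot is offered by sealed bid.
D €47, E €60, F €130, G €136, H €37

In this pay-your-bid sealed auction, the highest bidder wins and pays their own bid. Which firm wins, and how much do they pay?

Bids ranked: 136 (G) > 130 (F) > 60 (E) > 47 (D) > 37 (H)
G has the highest bid and pays exactly that: €136.

G pays €136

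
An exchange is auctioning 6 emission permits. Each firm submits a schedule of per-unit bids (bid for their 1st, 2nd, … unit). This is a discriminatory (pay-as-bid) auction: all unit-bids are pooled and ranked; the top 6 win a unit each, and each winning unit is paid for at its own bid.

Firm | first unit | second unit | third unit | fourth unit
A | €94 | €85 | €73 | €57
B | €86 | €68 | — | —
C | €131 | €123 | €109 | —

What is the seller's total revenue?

Total revenue: €628

Pooled unit-bids ranked (top 6): 131 (C-1), 123 (C-2), 109 (C-3), 94 (A-1), 86 (B-1), 85 (A-2)
Next rejected bid: €73 (not a price — pay-as-bid).
Each winning unit pays its own bid.
Revenue = 131 + 123 + 109 + 94 + 86 + 85 = €628.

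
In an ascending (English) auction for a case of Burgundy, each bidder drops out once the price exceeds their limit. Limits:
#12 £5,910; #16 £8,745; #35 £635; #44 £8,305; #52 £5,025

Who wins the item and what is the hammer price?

#16 wins at £8,305

Ascending (English) auction: the price rises until one bidder remains; the winner pays the price at which the last rival dropped out.
Limits in order: 8,745 (#16) > 8,305 (#44) > 5,910 (#12) > 5,025 (#52) > 635 (#35)
Bidding ends when #44 exits at £8,305; #16 takes it.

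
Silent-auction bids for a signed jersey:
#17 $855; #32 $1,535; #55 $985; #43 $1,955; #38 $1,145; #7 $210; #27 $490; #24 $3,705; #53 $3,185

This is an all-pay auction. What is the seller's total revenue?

Sorting bids: 3,705 (#24) > 3,185 (#53) > 1,955 (#43) > 1,535 (#32) > 1,145 (#38) > 985 (#55) > …
#24 wins with the top bid; all bids are sunk regardless.
Every bidder forfeits their bid regardless of winning.
Revenue = 855 + 1,535 + 985 + 1,955 + 1,145 + 210 + 490 + 3,705 + 3,185 = $14,065.

Total revenue: $14,065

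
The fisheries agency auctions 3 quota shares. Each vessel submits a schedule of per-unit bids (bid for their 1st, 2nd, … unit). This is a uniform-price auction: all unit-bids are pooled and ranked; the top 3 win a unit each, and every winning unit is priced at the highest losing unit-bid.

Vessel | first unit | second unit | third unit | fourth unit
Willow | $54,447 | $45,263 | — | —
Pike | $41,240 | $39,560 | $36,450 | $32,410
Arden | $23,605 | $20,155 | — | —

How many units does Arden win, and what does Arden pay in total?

Arden: 0 units, pays $0

All unit-bids, highest first — top 3: 54,447 (Willow-1), 45,263 (Willow-2), 41,240 (Pike-1)
Highest rejected unit-bid = $39,560.
Arden wins 0 unit(s) at $39,560 each.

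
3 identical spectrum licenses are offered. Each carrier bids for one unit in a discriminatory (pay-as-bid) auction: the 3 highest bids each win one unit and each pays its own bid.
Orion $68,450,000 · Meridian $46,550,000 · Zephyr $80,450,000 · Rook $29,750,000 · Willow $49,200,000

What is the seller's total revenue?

Total revenue: $198,100,000

Bids ranked high→low: 80,450,000 (Zephyr), 68,450,000 (Orion), 49,200,000 (Willow), 46,550,000 (Meridian), 29,750,000 (Rook)
Top 3: Zephyr, Orion, Willow.
Total revenue = 80,450,000 + 68,450,000 + 49,200,000 = $198,100,000.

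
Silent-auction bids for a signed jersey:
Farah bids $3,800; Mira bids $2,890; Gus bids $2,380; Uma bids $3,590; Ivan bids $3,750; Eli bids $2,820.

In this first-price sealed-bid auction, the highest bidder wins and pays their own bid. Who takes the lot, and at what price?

Bids ranked: 3,800 (Farah) > 3,750 (Ivan) > 3,590 (Uma) > 2,890 (Mira) > 2,820 (Eli) > 2,380 (Gus)
First-price: Farah pays what they bid, $3,800.

Farah pays $3,800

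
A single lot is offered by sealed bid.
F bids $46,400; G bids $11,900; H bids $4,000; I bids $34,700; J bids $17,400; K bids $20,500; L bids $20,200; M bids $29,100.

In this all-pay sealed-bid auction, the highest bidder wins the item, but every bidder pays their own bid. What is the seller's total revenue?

Total revenue: $184,200

Bids ranked: 46,400 (F) > 34,700 (I) > 29,100 (M) > 20,500 (K) > 20,200 (L) > 17,400 (J) > …
F wins with the top bid; all bids are sunk regardless.
Every bidder forfeits their bid regardless of winning.
Revenue = 46,400 + 11,900 + 4,000 + 34,700 + 17,400 + 20,500 + 20,200 + 29,100 = $184,200.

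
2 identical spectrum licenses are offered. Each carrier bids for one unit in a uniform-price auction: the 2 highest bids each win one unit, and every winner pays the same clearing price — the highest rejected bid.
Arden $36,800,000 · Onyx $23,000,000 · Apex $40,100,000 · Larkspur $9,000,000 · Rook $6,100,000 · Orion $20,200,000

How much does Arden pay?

Arden pays $23,000,000

Ordering the bids: 40,100,000 (Apex), 36,800,000 (Arden), 23,000,000 (Onyx), 20,200,000 (Orion), …
Winners (2 units): Apex, Arden.
Highest unsuccessful bid: $23,000,000 → clearing price.
Arden wins → pays $23,000,000.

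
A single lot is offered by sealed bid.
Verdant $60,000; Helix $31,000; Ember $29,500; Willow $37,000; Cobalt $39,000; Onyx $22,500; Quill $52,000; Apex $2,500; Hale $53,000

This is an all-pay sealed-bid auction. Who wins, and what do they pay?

Verdant pays $60,000

Bids ranked: 60,000 (Verdant) > 53,000 (Hale) > 52,000 (Quill) > 39,000 (Cobalt) > 37,000 (Willow) > 31,000 (Helix) > …
Verdant wins with the top bid; all bids are sunk regardless.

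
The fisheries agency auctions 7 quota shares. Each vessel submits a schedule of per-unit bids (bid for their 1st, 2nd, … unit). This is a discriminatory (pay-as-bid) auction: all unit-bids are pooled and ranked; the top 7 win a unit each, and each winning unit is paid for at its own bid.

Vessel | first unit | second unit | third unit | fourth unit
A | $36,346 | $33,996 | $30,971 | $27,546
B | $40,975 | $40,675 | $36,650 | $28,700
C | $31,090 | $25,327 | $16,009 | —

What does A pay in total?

A pays $101,313

Merging the schedules and taking the best 7: 40,975 (B-1), 40,675 (B-2), 36,650 (B-3), 36,346 (A-1), 33,996 (A-2), 31,090 (C-1), 30,971 (A-3)
Next rejected bid: $28,700 (not a price — pay-as-bid).
A's winning unit-bids: 36,346 + 33,996 + 30,971 = $101,313.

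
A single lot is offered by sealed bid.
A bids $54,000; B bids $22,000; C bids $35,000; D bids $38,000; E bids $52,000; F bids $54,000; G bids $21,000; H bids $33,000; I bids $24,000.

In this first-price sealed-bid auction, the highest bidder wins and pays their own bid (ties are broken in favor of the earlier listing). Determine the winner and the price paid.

Bids ranked: 54,000 (A) > 54,000 (F) > 52,000 (E) > 38,000 (D) > 35,000 (C) > 33,000 (H) > …
A and F tie at $54,000; tie-break gives it to A.
A has the highest bid and pays exactly that: $54,000.

A pays $54,000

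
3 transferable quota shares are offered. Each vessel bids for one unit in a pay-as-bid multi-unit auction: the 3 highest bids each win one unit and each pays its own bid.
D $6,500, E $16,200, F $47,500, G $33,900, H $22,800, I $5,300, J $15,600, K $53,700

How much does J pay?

J pays $0

Ordering the bids: 53,700 (K), 47,500 (F), 33,900 (G), 22,800 (H), 16,200 (E), …
The 3 highest are K, F, G.
J does not win → $0.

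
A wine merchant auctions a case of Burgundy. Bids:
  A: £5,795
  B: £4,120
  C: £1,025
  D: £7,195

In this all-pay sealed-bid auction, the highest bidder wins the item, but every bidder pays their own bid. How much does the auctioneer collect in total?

Total revenue: £18,135

Bids ranked: 7,195 (D) > 5,795 (A) > 4,120 (B) > 1,025 (C)
D wins with the top bid; all bids are sunk regardless.
Every bidder forfeits their bid regardless of winning.
Revenue = 5,795 + 4,120 + 1,025 + 7,195 = £18,135.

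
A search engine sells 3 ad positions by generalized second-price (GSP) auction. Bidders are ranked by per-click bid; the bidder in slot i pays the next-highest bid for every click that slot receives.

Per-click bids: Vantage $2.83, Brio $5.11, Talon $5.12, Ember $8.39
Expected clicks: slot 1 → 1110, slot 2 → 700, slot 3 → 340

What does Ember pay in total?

Ranked by bid: $8.39 (Ember) > $5.12 (Talon) > $5.11 (Brio) > $2.83 (Vantage)
Ember holds slot 1 → pays next bid $5.12 × 1110 clicks = $5683.20.

Ember pays $5683.20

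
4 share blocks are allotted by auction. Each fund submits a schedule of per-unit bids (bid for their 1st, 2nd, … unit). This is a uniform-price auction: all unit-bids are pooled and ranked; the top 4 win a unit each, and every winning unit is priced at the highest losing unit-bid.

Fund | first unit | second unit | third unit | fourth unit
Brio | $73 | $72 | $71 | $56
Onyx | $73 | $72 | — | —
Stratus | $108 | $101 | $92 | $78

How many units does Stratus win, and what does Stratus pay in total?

All unit-bids, highest first — top 4: 108 (Stratus-1), 101 (Stratus-2), 92 (Stratus-3), 78 (Stratus-4)
Highest rejected unit-bid = $73.
Stratus wins 4 unit(s) at $73 each.

Stratus: 4 units, pays $292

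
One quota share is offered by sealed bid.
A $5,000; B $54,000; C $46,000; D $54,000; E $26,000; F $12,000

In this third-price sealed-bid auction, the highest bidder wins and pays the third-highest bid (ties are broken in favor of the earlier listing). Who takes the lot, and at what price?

B pays $46,000

Rule: the highest bidder wins and pays the third-highest bid.
Sorting bids: 54,000 (B) > 54,000 (D) > 46,000 (C) > 26,000 (E) > 12,000 (F) > 5,000 (A)
Tie at $54,000 → B wins by tie-break.
B is highest; pays the third-highest bid, $46,000.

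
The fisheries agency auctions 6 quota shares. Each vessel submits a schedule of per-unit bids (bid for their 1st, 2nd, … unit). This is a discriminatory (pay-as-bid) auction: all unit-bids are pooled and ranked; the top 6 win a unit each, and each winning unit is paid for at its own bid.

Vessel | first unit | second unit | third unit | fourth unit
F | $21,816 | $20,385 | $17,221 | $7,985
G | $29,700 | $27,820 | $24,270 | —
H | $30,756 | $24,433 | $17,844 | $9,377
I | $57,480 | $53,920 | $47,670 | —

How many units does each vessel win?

All unit-bids, highest first — top 6: 57,480 (I-1), 53,920 (I-2), 47,670 (I-3), 30,756 (H-1), 29,700 (G-1), 27,820 (G-2)
Next rejected bid: $24,433 (not a price — pay-as-bid).
Allocation: G 2, H 1, I 3.

G 2, H 1, I 3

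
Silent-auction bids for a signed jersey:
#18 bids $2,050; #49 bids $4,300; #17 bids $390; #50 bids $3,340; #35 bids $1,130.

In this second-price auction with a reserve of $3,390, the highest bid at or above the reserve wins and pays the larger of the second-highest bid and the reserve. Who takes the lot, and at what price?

Bids in order: 4,300 (#49) > 3,340 (#50) > 2,050 (#18) > 1,130 (#35) > 390 (#17)
Highest eligible bid: #49 at $4,300.
max(second-highest $3,340, reserve $3,390) = $3,390.

#49 pays $3,390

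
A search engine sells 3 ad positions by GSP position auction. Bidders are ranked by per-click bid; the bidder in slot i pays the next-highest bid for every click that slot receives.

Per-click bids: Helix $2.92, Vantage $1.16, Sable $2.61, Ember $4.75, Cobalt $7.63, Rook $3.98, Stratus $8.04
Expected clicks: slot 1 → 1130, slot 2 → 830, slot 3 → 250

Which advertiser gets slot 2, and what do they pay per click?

Cobalt; $4.75 per click

Per-click bids in order: $8.04 (Stratus) > $7.63 (Cobalt) > $4.75 (Ember) > $3.98 (Rook) > …
Slot 2 goes to the second-ranked bidder, Cobalt, who pays the next bid down: $4.75/click.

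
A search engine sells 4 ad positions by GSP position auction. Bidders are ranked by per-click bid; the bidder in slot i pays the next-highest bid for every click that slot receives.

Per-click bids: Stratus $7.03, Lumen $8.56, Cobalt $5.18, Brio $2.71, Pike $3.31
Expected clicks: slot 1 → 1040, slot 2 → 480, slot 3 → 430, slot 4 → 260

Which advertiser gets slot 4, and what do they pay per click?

Pike; $2.71 per click

Sorting advertisers: $8.56 (Lumen) > $7.03 (Stratus) > $5.18 (Cobalt) > $3.31 (Pike) > $2.71 (Brio)
Slot 4 goes to the fourth-ranked bidder, Pike, who pays the next bid down: $2.71/click.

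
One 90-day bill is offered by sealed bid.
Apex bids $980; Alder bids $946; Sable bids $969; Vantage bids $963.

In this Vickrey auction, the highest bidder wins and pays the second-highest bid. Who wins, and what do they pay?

Bids ranked: 980 (Apex) > 969 (Sable) > 963 (Vantage) > 946 (Alder)
Second-price: Apex pays Sable's bid of $969.

Apex pays $969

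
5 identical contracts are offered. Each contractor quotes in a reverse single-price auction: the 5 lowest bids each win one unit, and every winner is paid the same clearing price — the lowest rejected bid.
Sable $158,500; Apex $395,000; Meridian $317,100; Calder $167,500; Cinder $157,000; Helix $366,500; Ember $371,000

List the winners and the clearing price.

Cinder, Sable, Calder, Meridian, Helix; each is paid $371,000

Ordering the bids: 157,000 (Cinder), 158,500 (Sable), 167,500 (Calder), 317,100 (Meridian), 366,500 (Helix), 371,000 (Ember), 395,000 (Apex)
Lowest 5: Cinder, Sable, Calder, Meridian, Helix.
First losing bid is Ember's $371,000, which sets the uniform price.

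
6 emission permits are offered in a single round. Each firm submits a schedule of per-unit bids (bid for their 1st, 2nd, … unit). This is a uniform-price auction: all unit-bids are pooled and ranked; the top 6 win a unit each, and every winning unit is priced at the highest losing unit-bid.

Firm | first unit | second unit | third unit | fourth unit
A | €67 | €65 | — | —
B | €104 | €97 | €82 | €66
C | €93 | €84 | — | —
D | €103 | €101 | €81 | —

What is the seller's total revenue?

Total revenue: €492

Merging the schedules and taking the best 6: 104 (B-1), 103 (D-1), 101 (D-2), 97 (B-2), 93 (C-1), 84 (C-2)
The (k+1)-th unit-bid is €82.
Allocation: B 2, C 2, D 2. Every unit priced at €82.
Revenue = 6 × 82 = €492.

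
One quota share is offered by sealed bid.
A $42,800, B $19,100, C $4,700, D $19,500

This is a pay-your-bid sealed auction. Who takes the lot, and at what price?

A pays $42,800

Pay-your-bid sealed auction: the highest bidder wins and pays their own bid.
Bids ranked: 42,800 (A) > 19,500 (D) > 19,100 (B) > 4,700 (C)
First-price: A pays what they bid, $42,800.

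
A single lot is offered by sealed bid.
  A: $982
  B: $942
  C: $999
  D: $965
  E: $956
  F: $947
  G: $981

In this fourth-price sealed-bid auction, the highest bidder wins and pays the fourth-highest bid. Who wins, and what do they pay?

C pays $965

Sorting bids: 999 (C) > 982 (A) > 981 (G) > 965 (D) > 956 (E) > 947 (F) > …
C wins; payment is bid #4 in the ranking = $965.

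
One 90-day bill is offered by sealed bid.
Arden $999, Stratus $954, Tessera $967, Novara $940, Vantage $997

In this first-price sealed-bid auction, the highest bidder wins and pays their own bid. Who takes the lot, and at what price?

Sorting bids: 999 (Arden) > 997 (Vantage) > 967 (Tessera) > 954 (Stratus) > 940 (Novara)
Arden is highest → pays own bid, $999.

Arden pays $999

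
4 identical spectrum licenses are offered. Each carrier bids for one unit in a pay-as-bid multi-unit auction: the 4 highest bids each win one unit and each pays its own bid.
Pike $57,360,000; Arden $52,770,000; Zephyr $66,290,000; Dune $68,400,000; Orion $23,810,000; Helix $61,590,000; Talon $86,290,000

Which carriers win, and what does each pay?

Bids ranked high→low: 86,290,000 (Talon), 68,400,000 (Dune), 66,290,000 (Zephyr), 61,590,000 (Helix), 57,360,000 (Pike), 52,770,000 (Arden), …
The 4 highest are Talon, Dune, Zephyr, Helix.
Each winner pays its own bid: Talon $86,290,000, Dune $68,400,000, Zephyr $66,290,000, Helix $61,590,000.

Talon $86,290,000, Dune $68,400,000, Zephyr $66,290,000, Helix $61,590,000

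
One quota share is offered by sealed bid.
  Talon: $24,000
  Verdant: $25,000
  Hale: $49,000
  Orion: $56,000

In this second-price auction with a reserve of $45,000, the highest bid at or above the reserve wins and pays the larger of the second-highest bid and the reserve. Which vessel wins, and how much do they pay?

Orion pays $49,000

Second-price auction with a reserve of $45,000: the highest bid at or above the reserve wins and pays the larger of the second-highest bid and the reserve.
Bids in order: 56,000 (Orion) > 49,000 (Hale) > 25,000 (Verdant) > 24,000 (Talon)
Highest eligible bid: Orion at $56,000.
Second-highest bid $49,000 exceeds the reserve $45,000 → payment $49,000.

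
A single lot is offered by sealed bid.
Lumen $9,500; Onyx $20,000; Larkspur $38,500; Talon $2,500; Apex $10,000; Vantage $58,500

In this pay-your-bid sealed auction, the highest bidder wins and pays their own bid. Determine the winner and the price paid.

Vantage pays $58,500

Bids in order: 58,500 (Vantage) > 38,500 (Larkspur) > 20,000 (Onyx) > 10,000 (Apex) > 9,500 (Lumen) > 2,500 (Talon)
First-price: Vantage pays what they bid, $58,500.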